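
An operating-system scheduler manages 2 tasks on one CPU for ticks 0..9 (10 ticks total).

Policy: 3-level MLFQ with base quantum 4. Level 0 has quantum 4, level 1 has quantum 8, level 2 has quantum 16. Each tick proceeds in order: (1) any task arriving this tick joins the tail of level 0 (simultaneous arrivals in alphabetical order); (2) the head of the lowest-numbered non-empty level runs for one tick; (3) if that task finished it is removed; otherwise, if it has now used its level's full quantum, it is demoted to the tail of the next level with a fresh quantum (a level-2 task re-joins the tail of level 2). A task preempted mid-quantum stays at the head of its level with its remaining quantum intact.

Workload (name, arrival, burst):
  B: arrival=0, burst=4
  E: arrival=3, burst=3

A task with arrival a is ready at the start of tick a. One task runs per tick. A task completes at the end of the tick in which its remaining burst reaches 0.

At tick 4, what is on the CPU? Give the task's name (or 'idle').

running at tick 4 = E

t=0: L0/L1/L2 = B/-/- → run B
t=1: L0/L1/L2 = B/-/- → run B
t=2: L0/L1/L2 = B/-/- → run B
t=3: L0/L1/L2 = BE/-/- → run B
t=4: L0/L1/L2 = E/-/- → run E
t=5: L0/L1/L2 = E/-/- → run E
t=6: L0/L1/L2 = E/-/- → run E
t=7: (idle)
t=8: (idle)
t=9: (idle)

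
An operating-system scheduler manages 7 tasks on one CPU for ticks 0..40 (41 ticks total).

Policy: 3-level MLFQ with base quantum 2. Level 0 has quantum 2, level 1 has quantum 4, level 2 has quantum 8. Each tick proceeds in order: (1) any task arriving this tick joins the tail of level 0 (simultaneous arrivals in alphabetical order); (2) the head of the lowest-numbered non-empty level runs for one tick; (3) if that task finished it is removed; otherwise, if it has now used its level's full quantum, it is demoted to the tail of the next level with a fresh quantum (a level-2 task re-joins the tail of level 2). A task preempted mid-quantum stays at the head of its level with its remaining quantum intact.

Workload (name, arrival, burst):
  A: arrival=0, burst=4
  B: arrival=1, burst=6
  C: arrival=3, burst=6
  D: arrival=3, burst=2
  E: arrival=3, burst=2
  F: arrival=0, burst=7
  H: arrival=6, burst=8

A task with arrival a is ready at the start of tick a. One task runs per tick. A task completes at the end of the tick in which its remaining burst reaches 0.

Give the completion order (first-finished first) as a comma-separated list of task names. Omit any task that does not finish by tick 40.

completion order = D, E, A, B, C, F, H

t=0: L0/L1/L2 = AF/-/- → run A
t=1: L0/L1/L2 = AFB/-/- → run A
t=2: L0/L1/L2 = FB/A/- → run F
t=3: L0/L1/L2 = FBCDE/A/- → run F
t=4: L0/L1/L2 = BCDE/AF/- → run B
t=5: L0/L1/L2 = BCDE/AF/- → run B
t=6: L0/L1/L2 = CDEH/AFB/- → run C
t=7: L0/L1/L2 = CDEH/AFB/- → run C
t=8: L0/L1/L2 = DEH/AFBC/- → run D
t=9: L0/L1/L2 = DEH/AFBC/- → run D
t=10: L0/L1/L2 = EH/AFBC/- → run E
t=11: L0/L1/L2 = EH/AFBC/- → run E
t=12: L0/L1/L2 = H/AFBC/- → run H
t=13: L0/L1/L2 = H/AFBC/- → run H
t=14: L0/L1/L2 = -/AFBCH/- → run A
t=15: L0/L1/L2 = -/AFBCH/- → run A
t=16: L0/L1/L2 = -/FBCH/- → run F
t=17: L0/L1/L2 = -/FBCH/- → run F
t=18: L0/L1/L2 = -/FBCH/- → run F
t=19: L0/L1/L2 = -/FBCH/- → run F
t=20: L0/L1/L2 = -/BCH/F → run B
t=21: L0/L1/L2 = -/BCH/F → run B
t=22: L0/L1/L2 = -/BCH/F → run B
t=23: L0/L1/L2 = -/BCH/F → run B
t=24: L0/L1/L2 = -/CH/F → run C
t=25: L0/L1/L2 = -/CH/F → run C
t=26: L0/L1/L2 = -/CH/F → run C
t=27: L0/L1/L2 = -/CH/F → run C
t=28: L0/L1/L2 = -/H/F → run H
t=29: L0/L1/L2 = -/H/F → run H
t=30: L0/L1/L2 = -/H/F → run H
t=31: L0/L1/L2 = -/H/F → run H
t=32: L0/L1/L2 = -/-/FH → run F
t=33: L0/L1/L2 = -/-/H → run H
t=34: L0/L1/L2 = -/-/H → run H
t=35: (idle)
t=36: (idle)
t=37: (idle)
t=38: (idle)
t=39: (idle)
t=40: (idle)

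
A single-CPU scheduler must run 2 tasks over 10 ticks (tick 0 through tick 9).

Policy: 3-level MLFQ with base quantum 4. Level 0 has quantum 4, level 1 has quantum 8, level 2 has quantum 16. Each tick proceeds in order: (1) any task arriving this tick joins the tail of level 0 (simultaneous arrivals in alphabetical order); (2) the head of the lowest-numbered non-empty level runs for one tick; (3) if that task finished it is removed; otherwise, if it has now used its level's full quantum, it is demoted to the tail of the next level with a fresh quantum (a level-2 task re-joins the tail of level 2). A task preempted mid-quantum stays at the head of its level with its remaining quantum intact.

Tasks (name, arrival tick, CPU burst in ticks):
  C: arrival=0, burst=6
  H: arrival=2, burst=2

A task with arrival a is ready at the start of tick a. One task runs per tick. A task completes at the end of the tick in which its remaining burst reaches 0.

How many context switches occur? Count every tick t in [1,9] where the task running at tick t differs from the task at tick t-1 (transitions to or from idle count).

t=0: L0/L1/L2 = C/-/- → run C
t=1: L0/L1/L2 = C/-/- → run C
t=2: L0/L1/L2 = CH/-/- → run C
t=3: L0/L1/L2 = CH/-/- → run C
t=4: L0/L1/L2 = H/C/- → run H
t=5: L0/L1/L2 = H/C/- → run H
t=6: L0/L1/L2 = -/C/- → run C
t=7: L0/L1/L2 = -/C/- → run C
t=8: (idle)
t=9: (idle)

context switches = 3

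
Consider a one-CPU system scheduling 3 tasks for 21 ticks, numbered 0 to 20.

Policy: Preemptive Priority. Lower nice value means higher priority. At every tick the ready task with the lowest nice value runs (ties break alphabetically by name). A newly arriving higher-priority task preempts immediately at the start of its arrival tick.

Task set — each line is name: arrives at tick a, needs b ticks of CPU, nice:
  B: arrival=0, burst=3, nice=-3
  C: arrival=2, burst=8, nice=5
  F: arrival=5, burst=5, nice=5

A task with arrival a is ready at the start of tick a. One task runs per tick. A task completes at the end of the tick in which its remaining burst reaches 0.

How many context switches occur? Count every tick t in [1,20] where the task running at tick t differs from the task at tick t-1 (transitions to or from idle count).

context switches = 3

t=0: ready={B} → run B
t=1: ready={B} → run B
t=2: ready={B,C} → run B
t=3: ready={C} → run C
t=4: ready={C} → run C
t=5: ready={C,F} → run C
t=6: ready={C,F} → run C
t=7: ready={C,F} → run C
t=8: ready={C,F} → run C
t=9: ready={C,F} → run C
t=10: ready={C,F} → run C
t=11: ready={F} → run F
t=12: ready={F} → run F
t=13: ready={F} → run F
t=14: ready={F} → run F
t=15: ready={F} → run F
t=16: (idle)
t=17: (idle)
t=18: (idle)
t=19: (idle)
t=20: (idle)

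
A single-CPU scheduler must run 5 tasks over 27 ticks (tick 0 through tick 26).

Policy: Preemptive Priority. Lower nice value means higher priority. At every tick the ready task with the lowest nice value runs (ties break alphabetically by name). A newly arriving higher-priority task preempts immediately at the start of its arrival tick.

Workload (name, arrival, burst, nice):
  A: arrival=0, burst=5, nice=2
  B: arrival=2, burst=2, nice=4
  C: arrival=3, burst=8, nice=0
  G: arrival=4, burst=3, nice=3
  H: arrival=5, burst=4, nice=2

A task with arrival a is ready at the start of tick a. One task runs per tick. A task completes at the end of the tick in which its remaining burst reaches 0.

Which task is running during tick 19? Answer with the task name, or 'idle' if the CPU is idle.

t=0: ready={A} → run A
t=1: ready={A} → run A
t=2: ready={A,B} → run A
t=3: ready={A,B,C} → run C
t=4: ready={A,B,C,G} → run C
t=5: ready={A,B,C,G,H} → run C
t=6: ready={A,B,C,G,H} → run C
t=7: ready={A,B,C,G,H} → run C
t=8: ready={A,B,C,G,H} → run C
t=9: ready={A,B,C,G,H} → run C
t=10: ready={A,B,C,G,H} → run C
t=11: ready={A,B,G,H} → run A
t=12: ready={A,B,G,H} → run A
t=13: ready={B,G,H} → run H
t=14: ready={B,G,H} → run H
t=15: ready={B,G,H} → run H
t=16: ready={B,G,H} → run H
t=17: ready={B,G} → run G
t=18: ready={B,G} → run G
t=19: ready={B,G} → run G
t=20: ready={B} → run B
t=21: ready={B} → run B
t=22: (idle)
t=23: (idle)
t=24: (idle)
t=25: (idle)
t=26: (idle)

running at tick 19 = G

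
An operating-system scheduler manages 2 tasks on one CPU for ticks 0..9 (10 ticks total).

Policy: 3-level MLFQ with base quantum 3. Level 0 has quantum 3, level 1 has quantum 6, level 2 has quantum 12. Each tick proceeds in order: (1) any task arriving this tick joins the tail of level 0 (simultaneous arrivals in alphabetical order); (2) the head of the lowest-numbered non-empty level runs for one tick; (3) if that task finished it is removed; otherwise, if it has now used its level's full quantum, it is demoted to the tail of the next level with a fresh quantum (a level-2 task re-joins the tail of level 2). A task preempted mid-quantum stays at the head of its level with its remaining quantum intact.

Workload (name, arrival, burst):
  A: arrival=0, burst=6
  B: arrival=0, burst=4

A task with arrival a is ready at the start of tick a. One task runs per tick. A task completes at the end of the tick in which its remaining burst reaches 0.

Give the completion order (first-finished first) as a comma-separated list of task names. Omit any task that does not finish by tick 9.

completion order = A, B

t=0: L0/L1/L2 = AB/-/- → run A
t=1: L0/L1/L2 = AB/-/- → run A
t=2: L0/L1/L2 = AB/-/- → run A
t=3: L0/L1/L2 = B/A/- → run B
t=4: L0/L1/L2 = B/A/- → run B
t=5: L0/L1/L2 = B/A/- → run B
t=6: L0/L1/L2 = -/AB/- → run A
t=7: L0/L1/L2 = -/AB/- → run A
t=8: L0/L1/L2 = -/AB/- → run A
t=9: L0/L1/L2 = -/B/- → run B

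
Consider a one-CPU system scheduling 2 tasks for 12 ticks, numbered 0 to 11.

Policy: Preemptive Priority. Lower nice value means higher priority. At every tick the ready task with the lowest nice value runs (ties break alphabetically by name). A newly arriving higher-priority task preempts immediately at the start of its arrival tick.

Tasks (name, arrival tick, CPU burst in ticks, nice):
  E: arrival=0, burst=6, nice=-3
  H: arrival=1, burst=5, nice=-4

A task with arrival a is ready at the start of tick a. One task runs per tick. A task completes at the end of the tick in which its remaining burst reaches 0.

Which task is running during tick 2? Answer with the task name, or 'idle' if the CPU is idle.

t=0: ready={E} → run E
t=1: ready={E,H} → run H
t=2: ready={E,H} → run H
t=3: ready={E,H} → run H
t=4: ready={E,H} → run H
t=5: ready={E,H} → run H
t=6: ready={E} → run E
t=7: ready={E} → run E
t=8: ready={E} → run E
t=9: ready={E} → run E
t=10: ready={E} → run E
t=11: (idle)

running at tick 2 = H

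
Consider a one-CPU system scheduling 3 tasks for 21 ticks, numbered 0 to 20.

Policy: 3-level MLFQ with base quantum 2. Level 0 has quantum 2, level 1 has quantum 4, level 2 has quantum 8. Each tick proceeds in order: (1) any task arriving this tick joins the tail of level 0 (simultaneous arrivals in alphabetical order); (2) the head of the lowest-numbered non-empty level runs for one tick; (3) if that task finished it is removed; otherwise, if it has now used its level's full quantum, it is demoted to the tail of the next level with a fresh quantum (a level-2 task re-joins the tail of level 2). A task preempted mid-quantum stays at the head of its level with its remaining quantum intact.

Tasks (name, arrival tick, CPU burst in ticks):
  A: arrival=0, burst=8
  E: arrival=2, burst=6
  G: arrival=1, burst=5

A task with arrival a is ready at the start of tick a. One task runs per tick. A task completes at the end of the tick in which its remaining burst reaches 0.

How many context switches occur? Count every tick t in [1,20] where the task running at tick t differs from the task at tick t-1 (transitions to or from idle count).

t=0: L0/L1/L2 = A/-/- → run A
t=1: L0/L1/L2 = AG/-/- → run A
t=2: L0/L1/L2 = GE/A/- → run G
t=3: L0/L1/L2 = GE/A/- → run G
t=4: L0/L1/L2 = E/AG/- → run E
t=5: L0/L1/L2 = E/AG/- → run E
t=6: L0/L1/L2 = -/AGE/- → run A
t=7: L0/L1/L2 = -/AGE/- → run A
t=8: L0/L1/L2 = -/AGE/- → run A
t=9: L0/L1/L2 = -/AGE/- → run A
t=10: L0/L1/L2 = -/GE/A → run G
t=11: L0/L1/L2 = -/GE/A → run G
t=12: L0/L1/L2 = -/GE/A → run G
t=13: L0/L1/L2 = -/E/A → run E
t=14: L0/L1/L2 = -/E/A → run E
t=15: L0/L1/L2 = -/E/A → run E
t=16: L0/L1/L2 = -/E/A → run E
t=17: L0/L1/L2 = -/-/A → run A
t=18: L0/L1/L2 = -/-/A → run A
t=19: (idle)
t=20: (idle)

context switches = 7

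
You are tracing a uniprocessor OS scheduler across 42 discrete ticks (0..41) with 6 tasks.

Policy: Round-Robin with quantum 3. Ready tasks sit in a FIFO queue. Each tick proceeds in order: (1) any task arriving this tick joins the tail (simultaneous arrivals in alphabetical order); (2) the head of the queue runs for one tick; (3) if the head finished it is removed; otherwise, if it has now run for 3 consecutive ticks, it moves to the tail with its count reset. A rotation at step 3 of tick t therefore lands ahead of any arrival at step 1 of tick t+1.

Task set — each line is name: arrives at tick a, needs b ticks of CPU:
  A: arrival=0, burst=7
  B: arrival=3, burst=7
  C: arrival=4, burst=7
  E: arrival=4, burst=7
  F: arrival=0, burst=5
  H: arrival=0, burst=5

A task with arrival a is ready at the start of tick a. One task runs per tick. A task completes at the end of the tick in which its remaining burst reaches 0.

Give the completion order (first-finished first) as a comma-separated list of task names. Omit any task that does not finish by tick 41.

t=0: queue=[A,F,H] q_used=0 → run A
t=1: queue=[A,F,H] q_used=1 → run A
t=2: queue=[A,F,H] q_used=2 → run A
t=3: queue=[F,H,A,B] q_used=0 → run F
t=4: queue=[F,H,A,B,C,E] q_used=1 → run F
t=5: queue=[F,H,A,B,C,E] q_used=2 → run F
t=6: queue=[H,A,B,C,E,F] q_used=0 → run H
t=7: queue=[H,A,B,C,E,F] q_used=1 → run H
t=8: queue=[H,A,B,C,E,F] q_used=2 → run H
t=9: queue=[A,B,C,E,F,H] q_used=0 → run A
t=10: queue=[A,B,C,E,F,H] q_used=1 → run A
t=11: queue=[A,B,C,E,F,H] q_used=2 → run A
t=12: queue=[B,C,E,F,H,A] q_used=0 → run B
t=13: queue=[B,C,E,F,H,A] q_used=1 → run B
t=14: queue=[B,C,E,F,H,A] q_used=2 → run B
t=15: queue=[C,E,F,H,A,B] q_used=0 → run C
t=16: queue=[C,E,F,H,A,B] q_used=1 → run C
t=17: queue=[C,E,F,H,A,B] q_used=2 → run C
t=18: queue=[E,F,H,A,B,C] q_used=0 → run E
t=19: queue=[E,F,H,A,B,C] q_used=1 → run E
t=20: queue=[E,F,H,A,B,C] q_used=2 → run E
t=21: queue=[F,H,A,B,C,E] q_used=0 → run F
t=22: queue=[F,H,A,B,C,E] q_used=1 → run F
t=23: queue=[H,A,B,C,E] q_used=0 → run H
t=24: queue=[H,A,B,C,E] q_used=1 → run H
t=25: queue=[A,B,C,E] q_used=0 → run A
t=26: queue=[B,C,E] q_used=0 → run B
t=27: queue=[B,C,E] q_used=1 → run B
t=28: queue=[B,C,E] q_used=2 → run B
t=29: queue=[C,E,B] q_used=0 → run C
t=30: queue=[C,E,B] q_used=1 → run C
t=31: queue=[C,E,B] q_used=2 → run C
t=32: queue=[E,B,C] q_used=0 → run E
t=33: queue=[E,B,C] q_used=1 → run E
t=34: queue=[E,B,C] q_used=2 → run E
t=35: queue=[B,C,E] q_used=0 → run B
t=36: queue=[C,E] q_used=0 → run C
t=37: queue=[E] q_used=0 → run E
t=38: (idle)
t=39: (idle)
t=40: (idle)
t=41: (idle)

completion order = F, H, A, B, C, E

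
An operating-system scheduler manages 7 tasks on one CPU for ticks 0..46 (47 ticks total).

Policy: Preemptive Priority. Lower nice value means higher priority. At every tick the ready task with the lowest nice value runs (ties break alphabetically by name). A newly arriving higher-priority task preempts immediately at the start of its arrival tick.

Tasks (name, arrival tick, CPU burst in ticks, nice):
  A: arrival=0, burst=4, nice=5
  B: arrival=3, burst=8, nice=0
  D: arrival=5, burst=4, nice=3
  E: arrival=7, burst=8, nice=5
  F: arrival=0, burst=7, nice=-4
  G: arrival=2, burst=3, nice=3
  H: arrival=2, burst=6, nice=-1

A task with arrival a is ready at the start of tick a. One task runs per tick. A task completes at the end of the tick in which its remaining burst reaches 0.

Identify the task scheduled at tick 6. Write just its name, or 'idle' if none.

running at tick 6 = F

t=0: ready={A,F} → run F
t=1: ready={A,F} → run F
t=2: ready={A,F,G,H} → run F
t=3: ready={A,B,F,G,H} → run F
t=4: ready={A,B,F,G,H} → run F
t=5: ready={A,B,D,F,G,H} → run F
t=6: ready={A,B,D,F,G,H} → run F
t=7: ready={A,B,D,E,G,H} → run H
t=8: ready={A,B,D,E,G,H} → run H
t=9: ready={A,B,D,E,G,H} → run H
t=10: ready={A,B,D,E,G,H} → run H
t=11: ready={A,B,D,E,G,H} → run H
t=12: ready={A,B,D,E,G,H} → run H
t=13: ready={A,B,D,E,G} → run B
t=14: ready={A,B,D,E,G} → run B
t=15: ready={A,B,D,E,G} → run B
t=16: ready={A,B,D,E,G} → run B
t=17: ready={A,B,D,E,G} → run B
t=18: ready={A,B,D,E,G} → run B
t=19: ready={A,B,D,E,G} → run B
t=20: ready={A,B,D,E,G} → run B
t=21: ready={A,D,E,G} → run D
t=22: ready={A,D,E,G} → run D
t=23: ready={A,D,E,G} → run D
t=24: ready={A,D,E,G} → run D
t=25: ready={A,E,G} → run G
t=26: ready={A,E,G} → run G
t=27: ready={A,E,G} → run G
t=28: ready={A,E} → run A
t=29: ready={A,E} → run A
t=30: ready={A,E} → run A
t=31: ready={A,E} → run A
t=32: ready={E} → run E
t=33: ready={E} → run E
t=34: ready={E} → run E
t=35: ready={E} → run E
t=36: ready={E} → run E
t=37: ready={E} → run E
t=38: ready={E} → run E
t=39: ready={E} → run E
t=40: (idle)
t=41: (idle)
t=42: (idle)
t=43: (idle)
t=44: (idle)
t=45: (idle)
t=46: (idle)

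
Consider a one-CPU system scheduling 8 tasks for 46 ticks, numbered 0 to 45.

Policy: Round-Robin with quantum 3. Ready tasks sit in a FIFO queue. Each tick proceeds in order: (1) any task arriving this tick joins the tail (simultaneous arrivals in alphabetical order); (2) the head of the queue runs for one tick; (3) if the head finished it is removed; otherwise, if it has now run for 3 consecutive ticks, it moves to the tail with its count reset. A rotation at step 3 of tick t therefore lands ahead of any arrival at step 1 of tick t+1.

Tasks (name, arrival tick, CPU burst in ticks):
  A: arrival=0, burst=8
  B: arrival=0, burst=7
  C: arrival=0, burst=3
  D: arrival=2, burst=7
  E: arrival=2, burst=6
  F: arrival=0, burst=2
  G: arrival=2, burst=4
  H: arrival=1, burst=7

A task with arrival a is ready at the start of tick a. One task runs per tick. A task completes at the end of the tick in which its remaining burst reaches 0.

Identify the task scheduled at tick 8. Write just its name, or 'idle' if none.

t=0: queue=[A,B,C,F] q_used=0 → run A
t=1: queue=[A,B,C,F,H] q_used=1 → run A
t=2: queue=[A,B,C,F,H,D,E,G] q_used=2 → run A
t=3: queue=[B,C,F,H,D,E,G,A] q_used=0 → run B
t=4: queue=[B,C,F,H,D,E,G,A] q_used=1 → run B
t=5: queue=[B,C,F,H,D,E,G,A] q_used=2 → run B
t=6: queue=[C,F,H,D,E,G,A,B] q_used=0 → run C
t=7: queue=[C,F,H,D,E,G,A,B] q_used=1 → run C
t=8: queue=[C,F,H,D,E,G,A,B] q_used=2 → run C
t=9: queue=[F,H,D,E,G,A,B] q_used=0 → run F
t=10: queue=[F,H,D,E,G,A,B] q_used=1 → run F
t=11: queue=[H,D,E,G,A,B] q_used=0 → run H
t=12: queue=[H,D,E,G,A,B] q_used=1 → run H
t=13: queue=[H,D,E,G,A,B] q_used=2 → run H
t=14: queue=[D,E,G,A,B,H] q_used=0 → run D
t=15: queue=[D,E,G,A,B,H] q_used=1 → run D
t=16: queue=[D,E,G,A,B,H] q_used=2 → run D
t=17: queue=[E,G,A,B,H,D] q_used=0 → run E
t=18: queue=[E,G,A,B,H,D] q_used=1 → run E
t=19: queue=[E,G,A,B,H,D] q_used=2 → run E
t=20: queue=[G,A,B,H,D,E] q_used=0 → run G
t=21: queue=[G,A,B,H,D,E] q_used=1 → run G
t=22: queue=[G,A,B,H,D,E] q_used=2 → run G
t=23: queue=[A,B,H,D,E,G] q_used=0 → run A
t=24: queue=[A,B,H,D,E,G] q_used=1 → run A
t=25: queue=[A,B,H,D,E,G] q_used=2 → run A
t=26: queue=[B,H,D,E,G,A] q_used=0 → run B
t=27: queue=[B,H,D,E,G,A] q_used=1 → run B
t=28: queue=[B,H,D,E,G,A] q_used=2 → run B
t=29: queue=[H,D,E,G,A,B] q_used=0 → run H
t=30: queue=[H,D,E,G,A,B] q_used=1 → run H
t=31: queue=[H,D,E,G,A,B] q_used=2 → run H
t=32: queue=[D,E,G,A,B,H] q_used=0 → run D
t=33: queue=[D,E,G,A,B,H] q_used=1 → run D
t=34: queue=[D,E,G,A,B,H] q_used=2 → run D
t=35: queue=[E,G,A,B,H,D] q_used=0 → run E
t=36: queue=[E,G,A,B,H,D] q_used=1 → run E
t=37: queue=[E,G,A,B,H,D] q_used=2 → run E
t=38: queue=[G,A,B,H,D] q_used=0 → run G
t=39: queue=[A,B,H,D] q_used=0 → run A
t=40: queue=[A,B,H,D] q_used=1 → run A
t=41: queue=[B,H,D] q_used=0 → run B
t=42: queue=[H,D] q_used=0 → run H
t=43: queue=[D] q_used=0 → run D
t=44: (idle)
t=45: (idle)

running at tick 8 = C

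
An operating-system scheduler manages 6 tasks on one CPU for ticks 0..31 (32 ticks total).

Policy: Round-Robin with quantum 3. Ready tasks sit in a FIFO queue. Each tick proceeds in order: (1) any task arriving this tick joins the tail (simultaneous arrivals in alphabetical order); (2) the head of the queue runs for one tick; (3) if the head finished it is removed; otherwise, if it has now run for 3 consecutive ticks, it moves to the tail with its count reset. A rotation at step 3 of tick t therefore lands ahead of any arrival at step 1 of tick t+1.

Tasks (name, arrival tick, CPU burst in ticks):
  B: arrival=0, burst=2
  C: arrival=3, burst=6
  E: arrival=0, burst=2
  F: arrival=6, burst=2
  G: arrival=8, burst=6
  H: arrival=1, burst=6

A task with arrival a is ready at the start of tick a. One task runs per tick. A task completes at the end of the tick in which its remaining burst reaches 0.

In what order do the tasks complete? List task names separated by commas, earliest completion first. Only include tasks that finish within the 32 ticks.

t=0: queue=[B,E] q_used=0 → run B
t=1: queue=[B,E,H] q_used=1 → run B
t=2: queue=[E,H] q_used=0 → run E
t=3: queue=[E,H,C] q_used=1 → run E
t=4: queue=[H,C] q_used=0 → run H
t=5: queue=[H,C] q_used=1 → run H
t=6: queue=[H,C,F] q_used=2 → run H
t=7: queue=[C,F,H] q_used=0 → run C
t=8: queue=[C,F,H,G] q_used=1 → run C
t=9: queue=[C,F,H,G] q_used=2 → run C
t=10: queue=[F,H,G,C] q_used=0 → run F
t=11: queue=[F,H,G,C] q_used=1 → run F
t=12: queue=[H,G,C] q_used=0 → run H
t=13: queue=[H,G,C] q_used=1 → run H
t=14: queue=[H,G,C] q_used=2 → run H
t=15: queue=[G,C] q_used=0 → run G
t=16: queue=[G,C] q_used=1 → run G
t=17: queue=[G,C] q_used=2 → run G
t=18: queue=[C,G] q_used=0 → run C
t=19: queue=[C,G] q_used=1 → run C
t=20: queue=[C,G] q_used=2 → run C
t=21: queue=[G] q_used=0 → run G
t=22: queue=[G] q_used=1 → run G
t=23: queue=[G] q_used=2 → run G
t=24: (idle)
t=25: (idle)
t=26: (idle)
t=27: (idle)
t=28: (idle)
t=29: (idle)
t=30: (idle)
t=31: (idle)

completion order = B, E, F, H, C, G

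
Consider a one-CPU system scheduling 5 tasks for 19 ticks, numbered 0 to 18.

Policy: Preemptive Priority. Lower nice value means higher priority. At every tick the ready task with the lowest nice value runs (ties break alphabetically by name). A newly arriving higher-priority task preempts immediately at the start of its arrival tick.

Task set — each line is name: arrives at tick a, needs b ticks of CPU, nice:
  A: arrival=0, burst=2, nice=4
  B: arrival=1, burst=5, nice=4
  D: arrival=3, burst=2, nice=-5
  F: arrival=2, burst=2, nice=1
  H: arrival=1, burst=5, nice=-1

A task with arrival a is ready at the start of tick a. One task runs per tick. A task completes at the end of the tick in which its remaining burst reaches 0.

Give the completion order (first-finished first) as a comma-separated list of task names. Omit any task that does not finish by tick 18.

completion order = D, H, F, A, B

t=0: ready={A} → run A
t=1: ready={A,B,H} → run H
t=2: ready={A,B,F,H} → run H
t=3: ready={A,B,D,F,H} → run D
t=4: ready={A,B,D,F,H} → run D
t=5: ready={A,B,F,H} → run H
t=6: ready={A,B,F,H} → run H
t=7: ready={A,B,F,H} → run H
t=8: ready={A,B,F} → run F
t=9: ready={A,B,F} → run F
t=10: ready={A,B} → run A
t=11: ready={B} → run B
t=12: ready={B} → run B
t=13: ready={B} → run B
t=14: ready={B} → run B
t=15: ready={B} → run B
t=16: (idle)
t=17: (idle)
t=18: (idle)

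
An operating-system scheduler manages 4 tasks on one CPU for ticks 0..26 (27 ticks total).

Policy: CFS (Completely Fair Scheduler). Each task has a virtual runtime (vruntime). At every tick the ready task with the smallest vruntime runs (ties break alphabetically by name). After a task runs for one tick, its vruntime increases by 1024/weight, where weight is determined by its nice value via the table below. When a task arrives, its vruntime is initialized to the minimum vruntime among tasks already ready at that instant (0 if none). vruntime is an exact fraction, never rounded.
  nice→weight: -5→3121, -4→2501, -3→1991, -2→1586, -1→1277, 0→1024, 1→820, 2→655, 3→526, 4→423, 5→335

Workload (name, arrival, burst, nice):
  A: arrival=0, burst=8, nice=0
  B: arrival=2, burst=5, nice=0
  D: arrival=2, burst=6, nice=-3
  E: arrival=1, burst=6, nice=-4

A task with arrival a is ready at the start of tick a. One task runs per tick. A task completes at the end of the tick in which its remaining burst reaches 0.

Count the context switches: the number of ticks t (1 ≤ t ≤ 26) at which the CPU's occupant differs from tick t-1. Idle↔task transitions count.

t=0: vr[A=0] → run A
t=1: vr[A=1 E=1] → run A
t=2: vr[A=2 B=1 D=1 E=1] → run B
t=3: vr[A=2 B=2 D=1 E=1] → run D
t=4: vr[A=2 B=2 D=3015/1991 E=1] → run E
t=5: vr[A=2 B=2 D=3015/1991 E=3525/2501] → run E
t=6: vr[A=2 B=2 D=3015/1991 E=4549/2501] → run D
t=7: vr[A=2 B=2 D=4039/1991 E=4549/2501] → run E
t=8: vr[A=2 B=2 D=4039/1991 E=5573/2501] → run A
t=9: vr[A=3 B=2 D=4039/1991 E=5573/2501] → run B
t=10: vr[A=3 B=3 D=4039/1991 E=5573/2501] → run D
t=11: vr[A=3 B=3 D=5063/1991 E=5573/2501] → run E
t=12: vr[A=3 B=3 D=5063/1991 E=6597/2501] → run D
t=13: vr[A=3 B=3 D=6087/1991 E=6597/2501] → run E
t=14: vr[A=3 B=3 D=6087/1991 E=7621/2501] → run A
t=15: vr[A=4 B=3 D=6087/1991 E=7621/2501] → run B
t=16: vr[A=4 B=4 D=6087/1991 E=7621/2501] → run E
t=17: vr[A=4 B=4 D=6087/1991] → run D
t=18: vr[A=4 B=4 D=7111/1991] → run D
t=19: vr[A=4 B=4] → run A
t=20: vr[A=5 B=4] → run B
t=21: vr[A=5 B=5] → run A
t=22: vr[A=6 B=5] → run B
t=23: vr[A=6] → run A
t=24: vr[A=7] → run A
t=25: (idle)
t=26: (idle)

context switches = 21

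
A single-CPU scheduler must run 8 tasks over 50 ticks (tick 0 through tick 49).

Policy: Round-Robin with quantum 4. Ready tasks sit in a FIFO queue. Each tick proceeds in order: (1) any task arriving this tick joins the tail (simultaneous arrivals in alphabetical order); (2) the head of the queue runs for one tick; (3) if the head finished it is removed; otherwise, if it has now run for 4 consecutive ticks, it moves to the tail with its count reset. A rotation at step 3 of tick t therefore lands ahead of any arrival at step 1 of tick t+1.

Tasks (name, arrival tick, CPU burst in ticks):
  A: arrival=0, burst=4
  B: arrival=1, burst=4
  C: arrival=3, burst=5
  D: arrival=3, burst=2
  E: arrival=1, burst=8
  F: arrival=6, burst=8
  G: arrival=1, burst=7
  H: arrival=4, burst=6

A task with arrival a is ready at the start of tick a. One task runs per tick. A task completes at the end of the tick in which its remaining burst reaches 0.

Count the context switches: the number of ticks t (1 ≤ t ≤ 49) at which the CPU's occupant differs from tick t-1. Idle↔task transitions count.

t=0: queue=[A] q_used=0 → run A
t=1: queue=[A,B,E,G] q_used=1 → run A
t=2: queue=[A,B,E,G] q_used=2 → run A
t=3: queue=[A,B,E,G,C,D] q_used=3 → run A
t=4: queue=[B,E,G,C,D,H] q_used=0 → run B
t=5: queue=[B,E,G,C,D,H] q_used=1 → run B
t=6: queue=[B,E,G,C,D,H,F] q_used=2 → run B
t=7: queue=[B,E,G,C,D,H,F] q_used=3 → run B
t=8: queue=[E,G,C,D,H,F] q_used=0 → run E
t=9: queue=[E,G,C,D,H,F] q_used=1 → run E
t=10: queue=[E,G,C,D,H,F] q_used=2 → run E
t=11: queue=[E,G,C,D,H,F] q_used=3 → run E
t=12: queue=[G,C,D,H,F,E] q_used=0 → run G
t=13: queue=[G,C,D,H,F,E] q_used=1 → run G
t=14: queue=[G,C,D,H,F,E] q_used=2 → run G
t=15: queue=[G,C,D,H,F,E] q_used=3 → run G
t=16: queue=[C,D,H,F,E,G] q_used=0 → run C
t=17: queue=[C,D,H,F,E,G] q_used=1 → run C
t=18: queue=[C,D,H,F,E,G] q_used=2 → run C
t=19: queue=[C,D,H,F,E,G] q_used=3 → run C
t=20: queue=[D,H,F,E,G,C] q_used=0 → run D
t=21: queue=[D,H,F,E,G,C] q_used=1 → run D
t=22: queue=[H,F,E,G,C] q_used=0 → run H
t=23: queue=[H,F,E,G,C] q_used=1 → run H
t=24: queue=[H,F,E,G,C] q_used=2 → run H
t=25: queue=[H,F,E,G,C] q_used=3 → run H
t=26: queue=[F,E,G,C,H] q_used=0 → run F
t=27: queue=[F,E,G,C,H] q_used=1 → run F
t=28: queue=[F,E,G,C,H] q_used=2 → run F
t=29: queue=[F,E,G,C,H] q_used=3 → run F
t=30: queue=[E,G,C,H,F] q_used=0 → run E
t=31: queue=[E,G,C,H,F] q_used=1 → run E
t=32: queue=[E,G,C,H,F] q_used=2 → run E
t=33: queue=[E,G,C,H,F] q_used=3 → run E
t=34: queue=[G,C,H,F] q_used=0 → run G
t=35: queue=[G,C,H,F] q_used=1 → run G
t=36: queue=[G,C,H,F] q_used=2 → run G
t=37: queue=[C,H,F] q_used=0 → run C
t=38: queue=[H,F] q_used=0 → run H
t=39: queue=[H,F] q_used=1 → run H
t=40: queue=[F] q_used=0 → run F
t=41: queue=[F] q_used=1 → run F
t=42: queue=[F] q_used=2 → run F
t=43: queue=[F] q_used=3 → run F
t=44: (idle)
t=45: (idle)
t=46: (idle)
t=47: (idle)
t=48: (idle)
t=49: (idle)

context switches = 13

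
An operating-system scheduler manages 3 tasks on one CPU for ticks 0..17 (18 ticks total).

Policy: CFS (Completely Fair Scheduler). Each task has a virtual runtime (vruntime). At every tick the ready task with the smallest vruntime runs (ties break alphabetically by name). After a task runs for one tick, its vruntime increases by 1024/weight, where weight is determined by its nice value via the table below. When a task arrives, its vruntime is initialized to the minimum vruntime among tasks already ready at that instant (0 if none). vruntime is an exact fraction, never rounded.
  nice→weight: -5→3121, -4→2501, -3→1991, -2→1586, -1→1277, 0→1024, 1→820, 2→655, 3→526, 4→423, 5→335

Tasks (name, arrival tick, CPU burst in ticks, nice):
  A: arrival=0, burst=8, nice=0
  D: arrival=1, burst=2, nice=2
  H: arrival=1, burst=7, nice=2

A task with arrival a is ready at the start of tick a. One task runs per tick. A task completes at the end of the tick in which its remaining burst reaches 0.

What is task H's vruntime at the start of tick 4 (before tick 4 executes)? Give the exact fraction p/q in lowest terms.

vruntime(H, start of tick 4) = 1679/655

t=0: vr[A=0] → run A
t=1: vr[A=1 D=1 H=1] → run A
t=2: vr[A=2 D=1 H=1] → run D
t=3: vr[A=2 D=1679/655 H=1] → run H
t=4: vr[A=2 D=1679/655 H=1679/655] → run A
t=5: vr[A=3 D=1679/655 H=1679/655] → run D
t=6: vr[A=3 H=1679/655] → run H
t=7: vr[A=3 H=2703/655] → run A
t=8: vr[A=4 H=2703/655] → run A
t=9: vr[A=5 H=2703/655] → run H
t=10: vr[A=5 H=3727/655] → run A
t=11: vr[A=6 H=3727/655] → run H
t=12: vr[A=6 H=4751/655] → run A
t=13: vr[A=7 H=4751/655] → run A
t=14: vr[H=4751/655] → run H
t=15: vr[H=1155/131] → run H
t=16: vr[H=6799/655] → run H
t=17: (idle)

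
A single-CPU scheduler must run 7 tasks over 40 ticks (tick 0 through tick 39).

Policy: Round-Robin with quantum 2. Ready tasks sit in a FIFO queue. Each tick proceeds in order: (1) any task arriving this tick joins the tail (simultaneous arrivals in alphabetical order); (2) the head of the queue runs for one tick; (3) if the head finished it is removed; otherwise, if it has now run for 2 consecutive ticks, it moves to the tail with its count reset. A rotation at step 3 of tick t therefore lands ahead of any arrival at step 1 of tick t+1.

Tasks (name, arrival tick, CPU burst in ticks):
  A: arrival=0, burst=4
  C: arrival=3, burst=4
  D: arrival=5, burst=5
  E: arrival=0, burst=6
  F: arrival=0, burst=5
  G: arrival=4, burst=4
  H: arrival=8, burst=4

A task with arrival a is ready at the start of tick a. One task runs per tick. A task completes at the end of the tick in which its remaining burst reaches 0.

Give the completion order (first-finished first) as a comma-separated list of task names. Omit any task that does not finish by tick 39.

t=0: queue=[A,E,F] q_used=0 → run A
t=1: queue=[A,E,F] q_used=1 → run A
t=2: queue=[E,F,A] q_used=0 → run E
t=3: queue=[E,F,A,C] q_used=1 → run E
t=4: queue=[F,A,C,E,G] q_used=0 → run F
t=5: queue=[F,A,C,E,G,D] q_used=1 → run F
t=6: queue=[A,C,E,G,D,F] q_used=0 → run A
t=7: queue=[A,C,E,G,D,F] q_used=1 → run A
t=8: queue=[C,E,G,D,F,H] q_used=0 → run C
t=9: queue=[C,E,G,D,F,H] q_used=1 → run C
t=10: queue=[E,G,D,F,H,C] q_used=0 → run E
t=11: queue=[E,G,D,F,H,C] q_used=1 → run E
t=12: queue=[G,D,F,H,C,E] q_used=0 → run G
t=13: queue=[G,D,F,H,C,E] q_used=1 → run G
t=14: queue=[D,F,H,C,E,G] q_used=0 → run D
t=15: queue=[D,F,H,C,E,G] q_used=1 → run D
t=16: queue=[F,H,C,E,G,D] q_used=0 → run F
t=17: queue=[F,H,C,E,G,D] q_used=1 → run F
t=18: queue=[H,C,E,G,D,F] q_used=0 → run H
t=19: queue=[H,C,E,G,D,F] q_used=1 → run H
t=20: queue=[C,E,G,D,F,H] q_used=0 → run C
t=21: queue=[C,E,G,D,F,H] q_used=1 → run C
t=22: queue=[E,G,D,F,H] q_used=0 → run E
t=23: queue=[E,G,D,F,H] q_used=1 → run E
t=24: queue=[G,D,F,H] q_used=0 → run G
t=25: queue=[G,D,F,H] q_used=1 → run G
t=26: queue=[D,F,H] q_used=0 → run D
t=27: queue=[D,F,H] q_used=1 → run D
t=28: queue=[F,H,D] q_used=0 → run F
t=29: queue=[H,D] q_used=0 → run H
t=30: queue=[H,D] q_used=1 → run H
t=31: queue=[D] q_used=0 → run D
t=32: (idle)
t=33: (idle)
t=34: (idle)
t=35: (idle)
t=36: (idle)
t=37: (idle)
t=38: (idle)
t=39: (idle)

completion order = A, C, E, G, F, H, D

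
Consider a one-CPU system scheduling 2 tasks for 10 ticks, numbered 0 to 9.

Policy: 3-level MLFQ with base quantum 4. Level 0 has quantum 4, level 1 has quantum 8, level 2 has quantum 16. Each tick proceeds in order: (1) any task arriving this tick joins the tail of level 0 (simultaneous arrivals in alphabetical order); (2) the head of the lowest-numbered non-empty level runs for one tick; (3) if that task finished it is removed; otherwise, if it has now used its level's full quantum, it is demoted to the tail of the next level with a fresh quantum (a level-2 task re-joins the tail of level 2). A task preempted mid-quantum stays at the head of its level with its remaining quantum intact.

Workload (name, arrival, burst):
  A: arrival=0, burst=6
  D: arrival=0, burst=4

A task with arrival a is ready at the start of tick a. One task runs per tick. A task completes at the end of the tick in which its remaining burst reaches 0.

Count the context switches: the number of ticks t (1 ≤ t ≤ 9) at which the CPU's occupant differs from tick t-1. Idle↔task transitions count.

context switches = 2

t=0: L0/L1/L2 = AD/-/- → run A
t=1: L0/L1/L2 = AD/-/- → run A
t=2: L0/L1/L2 = AD/-/- → run A
t=3: L0/L1/L2 = AD/-/- → run A
t=4: L0/L1/L2 = D/A/- → run D
t=5: L0/L1/L2 = D/A/- → run D
t=6: L0/L1/L2 = D/A/- → run D
t=7: L0/L1/L2 = D/A/- → run D
t=8: L0/L1/L2 = -/A/- → run A
t=9: L0/L1/L2 = -/A/- → run A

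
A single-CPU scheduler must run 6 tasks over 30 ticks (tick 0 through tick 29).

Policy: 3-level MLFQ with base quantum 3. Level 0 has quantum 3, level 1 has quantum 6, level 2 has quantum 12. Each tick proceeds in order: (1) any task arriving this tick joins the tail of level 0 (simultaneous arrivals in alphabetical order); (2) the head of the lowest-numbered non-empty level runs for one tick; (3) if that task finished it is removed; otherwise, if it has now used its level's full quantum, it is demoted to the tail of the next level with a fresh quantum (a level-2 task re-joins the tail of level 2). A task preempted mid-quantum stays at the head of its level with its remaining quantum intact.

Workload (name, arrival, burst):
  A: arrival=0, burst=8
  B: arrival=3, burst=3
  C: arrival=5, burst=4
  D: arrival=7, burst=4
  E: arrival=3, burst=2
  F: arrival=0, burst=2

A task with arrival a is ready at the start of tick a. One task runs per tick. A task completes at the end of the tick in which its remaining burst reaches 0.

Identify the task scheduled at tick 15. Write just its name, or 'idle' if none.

running at tick 15 = D

t=0: L0/L1/L2 = AF/-/- → run A
t=1: L0/L1/L2 = AF/-/- → run A
t=2: L0/L1/L2 = AF/-/- → run A
t=3: L0/L1/L2 = FBE/A/- → run F
t=4: L0/L1/L2 = FBE/A/- → run F
t=5: L0/L1/L2 = BEC/A/- → run B
t=6: L0/L1/L2 = BEC/A/- → run B
t=7: L0/L1/L2 = BECD/A/- → run B
t=8: L0/L1/L2 = ECD/A/- → run E
t=9: L0/L1/L2 = ECD/A/- → run E
t=10: L0/L1/L2 = CD/A/- → run C
t=11: L0/L1/L2 = CD/A/- → run C
t=12: L0/L1/L2 = CD/A/- → run C
t=13: L0/L1/L2 = D/AC/- → run D
t=14: L0/L1/L2 = D/AC/- → run D
t=15: L0/L1/L2 = D/AC/- → run D
t=16: L0/L1/L2 = -/ACD/- → run A
t=17: L0/L1/L2 = -/ACD/- → run A
t=18: L0/L1/L2 = -/ACD/- → run A
t=19: L0/L1/L2 = -/ACD/- → run A
t=20: L0/L1/L2 = -/ACD/- → run A
t=21: L0/L1/L2 = -/CD/- → run C
t=22: L0/L1/L2 = -/D/- → run D
t=23: (idle)
t=24: (idle)
t=25: (idle)
t=26: (idle)
t=27: (idle)
t=28: (idle)
t=29: (idle)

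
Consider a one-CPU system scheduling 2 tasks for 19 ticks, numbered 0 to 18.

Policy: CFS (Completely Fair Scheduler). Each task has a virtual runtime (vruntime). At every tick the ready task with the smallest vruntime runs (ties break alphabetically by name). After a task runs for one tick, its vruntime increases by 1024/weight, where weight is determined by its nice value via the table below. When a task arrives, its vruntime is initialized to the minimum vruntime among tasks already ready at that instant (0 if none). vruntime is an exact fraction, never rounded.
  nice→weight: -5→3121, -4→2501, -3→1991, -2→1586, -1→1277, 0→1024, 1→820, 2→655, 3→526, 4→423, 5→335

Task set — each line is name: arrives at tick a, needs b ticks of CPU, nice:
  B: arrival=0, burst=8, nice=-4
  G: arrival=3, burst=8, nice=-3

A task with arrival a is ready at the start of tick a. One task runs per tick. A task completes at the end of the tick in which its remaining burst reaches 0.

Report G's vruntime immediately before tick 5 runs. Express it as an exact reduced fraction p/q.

vruntime(G, start of tick 5) = 8677376/4979491

t=0: vr[B=0] → run B
t=1: vr[B=1024/2501] → run B
t=2: vr[B=2048/2501] → run B
t=3: vr[B=3072/2501 G=3072/2501] → run B
t=4: vr[B=4096/2501 G=3072/2501] → run G
t=5: vr[B=4096/2501 G=8677376/4979491] → run B
t=6: vr[B=5120/2501 G=8677376/4979491] → run G
t=7: vr[B=5120/2501 G=11238400/4979491] → run B
t=8: vr[B=6144/2501 G=11238400/4979491] → run G
t=9: vr[B=6144/2501 G=13799424/4979491] → run B
t=10: vr[B=7168/2501 G=13799424/4979491] → run G
t=11: vr[B=7168/2501 G=16360448/4979491] → run B
t=12: vr[G=16360448/4979491] → run G
t=13: vr[G=18921472/4979491] → run G
t=14: vr[G=21482496/4979491] → run G
t=15: vr[G=24043520/4979491] → run G
t=16: (idle)
t=17: (idle)
t=18: (idle)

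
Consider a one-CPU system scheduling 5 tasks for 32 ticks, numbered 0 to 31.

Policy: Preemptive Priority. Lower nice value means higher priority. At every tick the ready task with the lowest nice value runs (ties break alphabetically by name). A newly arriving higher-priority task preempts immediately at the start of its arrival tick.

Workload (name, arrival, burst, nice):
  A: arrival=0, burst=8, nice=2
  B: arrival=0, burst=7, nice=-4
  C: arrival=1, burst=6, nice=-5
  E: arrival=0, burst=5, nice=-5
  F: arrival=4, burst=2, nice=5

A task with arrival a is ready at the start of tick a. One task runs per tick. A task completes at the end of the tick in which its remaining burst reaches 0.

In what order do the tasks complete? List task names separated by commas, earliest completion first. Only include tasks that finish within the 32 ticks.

t=0: ready={A,B,E} → run E
t=1: ready={A,B,C,E} → run C
t=2: ready={A,B,C,E} → run C
t=3: ready={A,B,C,E} → run C
t=4: ready={A,B,C,E,F} → run C
t=5: ready={A,B,C,E,F} → run C
t=6: ready={A,B,C,E,F} → run C
t=7: ready={A,B,E,F} → run E
t=8: ready={A,B,E,F} → run E
t=9: ready={A,B,E,F} → run E
t=10: ready={A,B,E,F} → run E
t=11: ready={A,B,F} → run B
t=12: ready={A,B,F} → run B
t=13: ready={A,B,F} → run B
t=14: ready={A,B,F} → run B
t=15: ready={A,B,F} → run B
t=16: ready={A,B,F} → run B
t=17: ready={A,B,F} → run B
t=18: ready={A,F} → run A
t=19: ready={A,F} → run A
t=20: ready={A,F} → run A
t=21: ready={A,F} → run A
t=22: ready={A,F} → run A
t=23: ready={A,F} → run A
t=24: ready={A,F} → run A
t=25: ready={A,F} → run A
t=26: ready={F} → run F
t=27: ready={F} → run F
t=28: (idle)
t=29: (idle)
t=30: (idle)
t=31: (idle)

completion order = C, E, B, A, F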